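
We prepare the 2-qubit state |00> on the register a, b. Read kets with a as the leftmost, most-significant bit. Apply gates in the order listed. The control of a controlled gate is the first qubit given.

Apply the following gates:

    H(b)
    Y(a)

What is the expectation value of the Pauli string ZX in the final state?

In the final state, ZX has expectation -1.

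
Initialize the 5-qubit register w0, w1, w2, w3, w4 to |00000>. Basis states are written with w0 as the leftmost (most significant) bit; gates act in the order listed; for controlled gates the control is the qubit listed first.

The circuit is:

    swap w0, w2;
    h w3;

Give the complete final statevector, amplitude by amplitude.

The resulting statevector has amplitude sqrt(2)/2 on |00000>, sqrt(2)/2 on |00010>, and 0 on every other basis state.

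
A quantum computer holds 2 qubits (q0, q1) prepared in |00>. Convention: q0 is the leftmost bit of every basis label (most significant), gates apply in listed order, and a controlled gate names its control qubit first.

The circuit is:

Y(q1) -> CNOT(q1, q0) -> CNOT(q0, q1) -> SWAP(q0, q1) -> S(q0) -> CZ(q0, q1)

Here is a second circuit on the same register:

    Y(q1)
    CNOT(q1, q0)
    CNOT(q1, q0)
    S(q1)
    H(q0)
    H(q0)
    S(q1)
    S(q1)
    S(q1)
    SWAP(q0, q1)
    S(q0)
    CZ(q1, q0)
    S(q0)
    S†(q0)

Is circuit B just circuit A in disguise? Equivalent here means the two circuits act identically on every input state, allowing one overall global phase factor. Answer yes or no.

No: there is an input state on which the two circuits produce genuinely different outputs (not merely differing by a phase).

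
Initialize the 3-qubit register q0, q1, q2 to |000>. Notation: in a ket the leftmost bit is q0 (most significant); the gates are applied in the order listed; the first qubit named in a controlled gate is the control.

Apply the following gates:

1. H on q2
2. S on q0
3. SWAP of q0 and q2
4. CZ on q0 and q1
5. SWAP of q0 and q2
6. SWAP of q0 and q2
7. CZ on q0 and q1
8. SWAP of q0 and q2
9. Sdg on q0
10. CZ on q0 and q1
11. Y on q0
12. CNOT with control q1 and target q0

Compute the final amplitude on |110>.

|110> carries amplitude 0 in the final state. Key observation: gates 2-9 undo each other exactly, leaving only the rest of the circuit to track.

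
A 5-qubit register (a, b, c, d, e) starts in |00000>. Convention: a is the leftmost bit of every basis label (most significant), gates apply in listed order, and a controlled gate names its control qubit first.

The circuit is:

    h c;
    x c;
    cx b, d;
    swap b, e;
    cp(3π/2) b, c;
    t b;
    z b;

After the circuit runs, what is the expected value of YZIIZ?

The observable YZIIZ averages to 0.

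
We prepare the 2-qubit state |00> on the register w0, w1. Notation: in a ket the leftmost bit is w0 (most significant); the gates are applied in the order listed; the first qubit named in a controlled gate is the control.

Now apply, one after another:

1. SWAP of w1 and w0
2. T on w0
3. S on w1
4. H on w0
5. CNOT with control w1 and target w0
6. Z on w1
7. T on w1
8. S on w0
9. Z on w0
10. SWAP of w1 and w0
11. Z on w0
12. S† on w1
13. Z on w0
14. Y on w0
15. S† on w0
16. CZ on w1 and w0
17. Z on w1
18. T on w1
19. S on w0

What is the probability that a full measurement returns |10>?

A full measurement returns |10> with probability 1/2.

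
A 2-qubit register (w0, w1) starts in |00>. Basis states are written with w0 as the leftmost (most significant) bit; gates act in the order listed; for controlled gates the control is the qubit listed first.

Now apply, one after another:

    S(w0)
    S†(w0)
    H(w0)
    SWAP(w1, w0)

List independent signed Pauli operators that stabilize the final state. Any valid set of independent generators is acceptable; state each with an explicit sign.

The final state is stabilized by the group generated by +IX, +ZI; other independent generating sets are equally valid. Key observation: the block from step 1 through step 2 cancels to the identity and can be dropped.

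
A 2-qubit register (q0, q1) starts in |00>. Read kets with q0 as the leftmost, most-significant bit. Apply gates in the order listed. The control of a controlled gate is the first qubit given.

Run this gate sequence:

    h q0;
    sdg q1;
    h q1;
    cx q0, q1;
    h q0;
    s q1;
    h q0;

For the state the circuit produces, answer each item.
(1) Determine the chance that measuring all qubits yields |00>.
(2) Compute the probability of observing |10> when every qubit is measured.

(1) Outcome |00> occurs with probability 1/4.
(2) Outcome |10> occurs with probability 1/4.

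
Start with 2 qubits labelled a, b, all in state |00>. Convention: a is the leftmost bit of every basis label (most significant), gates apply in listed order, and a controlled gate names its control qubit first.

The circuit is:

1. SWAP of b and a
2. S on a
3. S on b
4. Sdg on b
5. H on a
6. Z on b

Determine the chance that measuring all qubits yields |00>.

The probability of measuring |00> is 1/2.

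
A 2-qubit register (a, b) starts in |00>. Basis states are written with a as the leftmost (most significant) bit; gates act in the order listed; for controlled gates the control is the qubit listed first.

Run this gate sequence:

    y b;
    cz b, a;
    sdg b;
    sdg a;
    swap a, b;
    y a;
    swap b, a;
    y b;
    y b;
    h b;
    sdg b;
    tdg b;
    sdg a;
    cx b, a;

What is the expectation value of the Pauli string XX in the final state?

In the final state, XX has expectation -sqrt(2)/2.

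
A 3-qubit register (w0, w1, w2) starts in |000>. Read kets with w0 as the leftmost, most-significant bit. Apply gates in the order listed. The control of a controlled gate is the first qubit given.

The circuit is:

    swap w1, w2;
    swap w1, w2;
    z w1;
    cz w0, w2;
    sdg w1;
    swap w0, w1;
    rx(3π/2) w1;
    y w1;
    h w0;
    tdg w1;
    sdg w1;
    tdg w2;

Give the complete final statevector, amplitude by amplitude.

After the circuit, the state carries amplitude -1/2 on |000>, 0 on |001>, exp(3*I*pi/4)/2 on |010>, 0 on |011>, -1/2 on |100>, 0 on |101>, exp(3*I*pi/4)/2 on |110>, 0 on |111>. Key observation: gates 1-2 undo each other exactly, leaving only the rest of the circuit to track.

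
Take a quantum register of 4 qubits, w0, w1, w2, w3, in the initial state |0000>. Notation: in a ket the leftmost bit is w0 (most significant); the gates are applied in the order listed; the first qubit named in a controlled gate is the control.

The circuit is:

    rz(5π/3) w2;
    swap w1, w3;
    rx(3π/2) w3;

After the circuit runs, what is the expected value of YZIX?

The observable YZIX averages to 0.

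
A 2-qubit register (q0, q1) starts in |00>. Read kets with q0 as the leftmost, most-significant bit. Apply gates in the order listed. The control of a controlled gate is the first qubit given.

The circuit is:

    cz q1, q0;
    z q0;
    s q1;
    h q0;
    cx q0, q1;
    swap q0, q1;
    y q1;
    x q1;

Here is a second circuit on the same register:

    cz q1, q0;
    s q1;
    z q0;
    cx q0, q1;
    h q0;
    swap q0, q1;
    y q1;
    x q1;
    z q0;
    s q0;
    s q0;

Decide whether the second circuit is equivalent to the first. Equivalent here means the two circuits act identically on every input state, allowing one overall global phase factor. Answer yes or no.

No: there is an input state on which the two circuits produce genuinely different outputs (not merely differing by a phase).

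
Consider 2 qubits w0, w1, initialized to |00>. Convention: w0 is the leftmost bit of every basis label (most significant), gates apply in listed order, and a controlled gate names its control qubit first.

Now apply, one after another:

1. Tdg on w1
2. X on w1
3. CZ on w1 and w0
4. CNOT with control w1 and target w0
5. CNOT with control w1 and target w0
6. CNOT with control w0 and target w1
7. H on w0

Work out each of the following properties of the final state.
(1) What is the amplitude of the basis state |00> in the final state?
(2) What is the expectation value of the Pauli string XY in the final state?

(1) The amplitude on |00> is 0. Key observation: the block from step 4 through step 5 cancels to the identity and can be dropped.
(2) The expectation value of XY is 0.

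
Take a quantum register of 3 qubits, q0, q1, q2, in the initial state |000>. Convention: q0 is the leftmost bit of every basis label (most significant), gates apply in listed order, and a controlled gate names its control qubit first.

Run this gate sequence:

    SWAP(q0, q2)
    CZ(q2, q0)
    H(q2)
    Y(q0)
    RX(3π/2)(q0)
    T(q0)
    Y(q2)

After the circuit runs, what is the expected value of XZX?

The expectation value of XZX is -sqrt(2)/2.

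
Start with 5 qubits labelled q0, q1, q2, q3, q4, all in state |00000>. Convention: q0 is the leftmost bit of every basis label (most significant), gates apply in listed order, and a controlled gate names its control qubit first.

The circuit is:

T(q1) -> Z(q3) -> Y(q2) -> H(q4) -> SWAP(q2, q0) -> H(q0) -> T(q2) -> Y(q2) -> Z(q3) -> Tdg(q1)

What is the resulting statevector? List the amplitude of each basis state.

The final amplitudes are -1/2 on |00100>, -1/2 on |00101>, 1/2 on |10100>, 1/2 on |10101>, and 0 on every other basis state.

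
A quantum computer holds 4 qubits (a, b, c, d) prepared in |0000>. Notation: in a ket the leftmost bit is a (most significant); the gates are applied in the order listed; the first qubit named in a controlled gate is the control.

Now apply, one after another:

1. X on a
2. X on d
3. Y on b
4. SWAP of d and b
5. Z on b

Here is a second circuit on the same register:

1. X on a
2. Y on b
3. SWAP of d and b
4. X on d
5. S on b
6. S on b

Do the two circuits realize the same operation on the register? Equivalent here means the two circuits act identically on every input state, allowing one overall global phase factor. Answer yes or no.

No, they are not equivalent — no single phase factor reconciles the two unitaries.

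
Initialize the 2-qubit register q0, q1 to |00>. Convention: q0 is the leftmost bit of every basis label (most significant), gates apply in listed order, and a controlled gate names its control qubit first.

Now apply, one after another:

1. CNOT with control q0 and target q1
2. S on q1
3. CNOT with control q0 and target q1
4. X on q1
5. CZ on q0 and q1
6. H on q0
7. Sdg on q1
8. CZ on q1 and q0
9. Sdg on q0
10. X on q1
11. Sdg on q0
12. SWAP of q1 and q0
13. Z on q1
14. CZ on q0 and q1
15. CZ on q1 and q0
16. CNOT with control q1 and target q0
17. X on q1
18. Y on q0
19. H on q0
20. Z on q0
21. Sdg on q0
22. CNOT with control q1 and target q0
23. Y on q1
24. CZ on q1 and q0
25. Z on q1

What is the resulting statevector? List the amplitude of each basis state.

After the circuit, the state carries amplitude -1/2 on |00>, -I/2 on |01>, -I/2 on |10>, -1/2 on |11>.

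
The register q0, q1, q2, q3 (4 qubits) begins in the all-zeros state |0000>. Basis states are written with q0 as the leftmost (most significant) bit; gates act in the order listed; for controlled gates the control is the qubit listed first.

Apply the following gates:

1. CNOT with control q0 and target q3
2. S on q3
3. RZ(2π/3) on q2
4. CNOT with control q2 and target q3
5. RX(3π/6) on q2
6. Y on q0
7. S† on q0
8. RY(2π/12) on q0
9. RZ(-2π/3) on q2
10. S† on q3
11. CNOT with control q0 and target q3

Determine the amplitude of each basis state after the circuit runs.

The resulting statevector has amplitude 1/4 - sqrt(3)/4 on |0000>, (1 - sqrt(3))*exp(5*I*pi/6)/4 on |0010>, 1/4 + sqrt(3)/4 on |1001>, (1 + sqrt(3))*exp(5*I*pi/6)/4 on |1011>, and 0 on every other basis state.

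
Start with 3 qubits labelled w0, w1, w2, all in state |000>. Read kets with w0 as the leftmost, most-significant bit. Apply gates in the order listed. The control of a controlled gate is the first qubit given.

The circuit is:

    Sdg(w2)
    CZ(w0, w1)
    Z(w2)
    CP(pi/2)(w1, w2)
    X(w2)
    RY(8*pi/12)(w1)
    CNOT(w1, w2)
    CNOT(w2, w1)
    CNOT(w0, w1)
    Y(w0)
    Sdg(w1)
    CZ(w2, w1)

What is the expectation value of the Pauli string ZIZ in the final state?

In the final state, ZIZ has expectation -1/2.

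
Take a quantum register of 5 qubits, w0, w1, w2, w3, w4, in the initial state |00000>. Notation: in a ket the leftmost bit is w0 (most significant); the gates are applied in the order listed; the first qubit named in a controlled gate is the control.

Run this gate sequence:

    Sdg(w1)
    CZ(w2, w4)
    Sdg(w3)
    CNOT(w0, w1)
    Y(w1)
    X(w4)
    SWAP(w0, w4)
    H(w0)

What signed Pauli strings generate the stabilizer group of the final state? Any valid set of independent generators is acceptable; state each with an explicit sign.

The stabilizer group can be generated by -XIIII, -IZIII, +IIZII, +IIIZI, +IIIIZ, among other valid generating sets.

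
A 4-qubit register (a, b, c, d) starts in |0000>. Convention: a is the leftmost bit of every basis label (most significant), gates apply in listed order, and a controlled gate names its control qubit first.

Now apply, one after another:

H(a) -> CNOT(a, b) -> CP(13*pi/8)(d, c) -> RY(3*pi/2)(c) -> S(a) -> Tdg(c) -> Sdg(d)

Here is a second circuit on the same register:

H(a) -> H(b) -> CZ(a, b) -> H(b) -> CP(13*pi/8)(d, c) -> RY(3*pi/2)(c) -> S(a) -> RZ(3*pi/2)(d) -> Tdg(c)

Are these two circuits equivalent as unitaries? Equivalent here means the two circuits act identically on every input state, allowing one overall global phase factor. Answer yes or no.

Yes, they are equivalent — the unitaries differ by at most a global phase.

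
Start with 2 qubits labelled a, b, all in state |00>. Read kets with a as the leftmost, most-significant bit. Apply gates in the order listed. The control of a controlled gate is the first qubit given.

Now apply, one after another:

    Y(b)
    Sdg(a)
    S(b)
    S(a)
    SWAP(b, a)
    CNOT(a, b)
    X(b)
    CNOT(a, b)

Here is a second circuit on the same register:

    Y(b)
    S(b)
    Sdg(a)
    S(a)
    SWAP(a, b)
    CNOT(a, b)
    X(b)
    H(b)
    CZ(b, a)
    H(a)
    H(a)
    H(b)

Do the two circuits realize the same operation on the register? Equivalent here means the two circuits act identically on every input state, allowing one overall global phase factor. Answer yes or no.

Yes — the two circuits implement the same unitary up to a global phase.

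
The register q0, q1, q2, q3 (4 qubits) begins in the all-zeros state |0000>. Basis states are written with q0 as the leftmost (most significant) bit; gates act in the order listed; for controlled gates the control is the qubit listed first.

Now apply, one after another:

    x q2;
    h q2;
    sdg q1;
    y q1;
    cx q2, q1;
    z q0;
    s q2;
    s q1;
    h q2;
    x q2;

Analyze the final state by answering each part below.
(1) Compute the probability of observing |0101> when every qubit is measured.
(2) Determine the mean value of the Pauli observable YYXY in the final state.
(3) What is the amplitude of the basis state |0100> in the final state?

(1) Outcome |0101> occurs with probability 0.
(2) The expectation value of YYXY is 0.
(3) |0100> carries amplitude -1/2 in the final state.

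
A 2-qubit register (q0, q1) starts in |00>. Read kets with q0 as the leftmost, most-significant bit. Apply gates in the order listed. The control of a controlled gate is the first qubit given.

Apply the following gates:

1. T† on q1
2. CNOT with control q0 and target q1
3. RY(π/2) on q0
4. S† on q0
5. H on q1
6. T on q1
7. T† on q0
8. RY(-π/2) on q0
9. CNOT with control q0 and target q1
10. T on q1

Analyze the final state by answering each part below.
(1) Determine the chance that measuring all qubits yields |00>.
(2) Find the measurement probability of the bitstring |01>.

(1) Outcome |00> occurs with probability 1/4 - sqrt(2)/8.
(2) The probability of measuring |01> is 1/4 - sqrt(2)/8.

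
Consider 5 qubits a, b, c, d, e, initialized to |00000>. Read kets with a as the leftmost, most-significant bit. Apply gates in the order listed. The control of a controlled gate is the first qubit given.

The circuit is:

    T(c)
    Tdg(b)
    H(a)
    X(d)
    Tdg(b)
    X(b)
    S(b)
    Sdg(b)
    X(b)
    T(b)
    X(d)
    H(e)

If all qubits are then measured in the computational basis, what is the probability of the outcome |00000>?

Outcome |00000> occurs with probability 1/4. Key observation: steps 4-11 multiply out to the identity, so the circuit reduces to the remaining gates.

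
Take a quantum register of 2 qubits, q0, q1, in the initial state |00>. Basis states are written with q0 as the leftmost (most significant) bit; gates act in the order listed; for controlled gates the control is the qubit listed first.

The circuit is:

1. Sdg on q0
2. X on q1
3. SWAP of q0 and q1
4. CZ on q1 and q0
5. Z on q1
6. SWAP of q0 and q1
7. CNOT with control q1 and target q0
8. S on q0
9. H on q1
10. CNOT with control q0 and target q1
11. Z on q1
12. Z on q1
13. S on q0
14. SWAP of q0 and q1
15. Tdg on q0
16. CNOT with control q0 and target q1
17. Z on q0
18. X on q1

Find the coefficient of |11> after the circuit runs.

The final state's coefficient on |11> equals -sqrt(2)*exp(3*I*pi/4)/2.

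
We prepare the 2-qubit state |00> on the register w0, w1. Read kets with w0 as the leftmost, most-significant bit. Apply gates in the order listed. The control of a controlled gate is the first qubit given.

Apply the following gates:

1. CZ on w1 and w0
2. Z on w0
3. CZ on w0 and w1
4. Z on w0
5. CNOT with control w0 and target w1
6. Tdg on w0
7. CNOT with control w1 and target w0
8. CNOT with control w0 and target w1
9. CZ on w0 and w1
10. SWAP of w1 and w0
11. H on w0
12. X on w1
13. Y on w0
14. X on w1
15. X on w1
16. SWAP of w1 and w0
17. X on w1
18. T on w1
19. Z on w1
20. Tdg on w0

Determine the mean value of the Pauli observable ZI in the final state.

The expectation value of ZI is -1.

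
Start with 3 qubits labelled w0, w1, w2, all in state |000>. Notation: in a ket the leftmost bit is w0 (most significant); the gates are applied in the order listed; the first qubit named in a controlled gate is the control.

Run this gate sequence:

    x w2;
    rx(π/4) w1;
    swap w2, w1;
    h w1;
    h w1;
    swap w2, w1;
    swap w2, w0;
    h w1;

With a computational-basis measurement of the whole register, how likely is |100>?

Outcome |100> occurs with probability 1/2. Key observation: gates 3-6 undo each other exactly, leaving only the rest of the circuit to track.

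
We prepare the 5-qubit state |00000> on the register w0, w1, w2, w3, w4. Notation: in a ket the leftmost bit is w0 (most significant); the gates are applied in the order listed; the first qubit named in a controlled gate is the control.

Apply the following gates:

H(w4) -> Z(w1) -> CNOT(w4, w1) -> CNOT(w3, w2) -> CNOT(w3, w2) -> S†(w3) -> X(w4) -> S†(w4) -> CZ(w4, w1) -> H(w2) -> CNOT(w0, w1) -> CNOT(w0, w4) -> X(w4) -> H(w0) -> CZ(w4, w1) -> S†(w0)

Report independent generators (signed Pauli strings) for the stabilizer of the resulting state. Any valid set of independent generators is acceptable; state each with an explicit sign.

The stabilizer group can be generated by -YIIII, -IXIIY, +IIXII, +IZIIZ, +IIIZI, among other valid generating sets. Key observation: the block from step 4 through step 5 cancels to the identity and can be dropped.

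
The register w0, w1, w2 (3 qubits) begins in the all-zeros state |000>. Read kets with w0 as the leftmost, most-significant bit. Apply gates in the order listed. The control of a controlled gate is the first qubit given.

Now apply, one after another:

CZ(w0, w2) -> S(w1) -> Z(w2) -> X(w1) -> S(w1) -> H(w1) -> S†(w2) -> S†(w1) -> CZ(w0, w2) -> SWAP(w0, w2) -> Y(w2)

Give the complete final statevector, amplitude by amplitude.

After the circuit, the state carries amplitude -sqrt(2)/2 on |001>, -sqrt(2)*I/2 on |011>, and 0 on every other basis state.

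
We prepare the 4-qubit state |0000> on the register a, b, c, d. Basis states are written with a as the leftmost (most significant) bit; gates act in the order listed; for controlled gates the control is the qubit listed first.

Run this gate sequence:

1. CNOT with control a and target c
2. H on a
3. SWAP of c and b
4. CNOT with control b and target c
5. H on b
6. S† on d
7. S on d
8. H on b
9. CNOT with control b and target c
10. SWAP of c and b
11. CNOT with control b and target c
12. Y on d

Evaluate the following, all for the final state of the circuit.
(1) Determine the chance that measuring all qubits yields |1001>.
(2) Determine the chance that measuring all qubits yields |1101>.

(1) A full measurement returns |1001> with probability 1/2. Key observation: gates 3-10 undo each other exactly, leaving only the rest of the circuit to track.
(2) Outcome |1101> occurs with probability 0.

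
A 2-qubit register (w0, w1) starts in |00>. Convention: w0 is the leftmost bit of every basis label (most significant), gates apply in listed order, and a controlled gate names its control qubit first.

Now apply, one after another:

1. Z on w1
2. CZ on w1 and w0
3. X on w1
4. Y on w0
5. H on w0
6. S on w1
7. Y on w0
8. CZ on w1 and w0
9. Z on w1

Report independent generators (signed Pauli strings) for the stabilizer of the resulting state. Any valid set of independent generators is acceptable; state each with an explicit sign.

The final state is stabilized by the group generated by -XI, -IZ; other independent generating sets are equally valid.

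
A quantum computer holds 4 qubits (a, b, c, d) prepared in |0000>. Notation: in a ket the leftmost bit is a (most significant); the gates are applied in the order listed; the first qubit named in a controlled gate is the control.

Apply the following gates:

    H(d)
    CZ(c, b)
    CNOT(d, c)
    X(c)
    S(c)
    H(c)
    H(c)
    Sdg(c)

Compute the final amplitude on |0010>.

The final state's coefficient on |0010> equals sqrt(2)/2. Key observation: the block from step 5 through step 8 cancels to the identity and can be dropped.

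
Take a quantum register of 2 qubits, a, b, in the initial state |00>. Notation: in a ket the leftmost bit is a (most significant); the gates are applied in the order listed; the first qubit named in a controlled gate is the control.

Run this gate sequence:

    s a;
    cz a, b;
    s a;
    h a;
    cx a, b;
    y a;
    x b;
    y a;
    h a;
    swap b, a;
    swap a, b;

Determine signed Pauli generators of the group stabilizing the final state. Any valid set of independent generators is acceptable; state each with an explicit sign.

One valid set of independent stabilizer generators is -XZ, +ZX (any independent generating set of the same group is equally correct).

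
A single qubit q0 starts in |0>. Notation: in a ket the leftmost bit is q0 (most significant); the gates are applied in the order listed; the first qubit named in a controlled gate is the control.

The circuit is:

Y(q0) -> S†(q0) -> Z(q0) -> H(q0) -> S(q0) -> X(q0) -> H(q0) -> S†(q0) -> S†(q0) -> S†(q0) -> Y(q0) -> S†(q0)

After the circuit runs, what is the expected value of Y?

The observable Y averages to 1.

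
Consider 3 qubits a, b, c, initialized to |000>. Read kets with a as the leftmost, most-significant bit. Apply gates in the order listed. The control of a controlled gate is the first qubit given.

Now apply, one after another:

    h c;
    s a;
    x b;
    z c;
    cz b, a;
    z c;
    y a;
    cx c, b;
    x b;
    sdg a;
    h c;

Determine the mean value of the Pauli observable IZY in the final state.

The expectation value of IZY is 0.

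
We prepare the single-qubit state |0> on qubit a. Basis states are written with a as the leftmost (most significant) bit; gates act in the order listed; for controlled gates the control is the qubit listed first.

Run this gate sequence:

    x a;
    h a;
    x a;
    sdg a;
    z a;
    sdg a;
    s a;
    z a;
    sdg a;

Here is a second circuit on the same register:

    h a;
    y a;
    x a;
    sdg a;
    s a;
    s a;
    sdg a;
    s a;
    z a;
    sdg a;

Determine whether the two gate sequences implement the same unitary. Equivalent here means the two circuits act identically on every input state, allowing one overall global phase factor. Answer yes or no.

No: there is an input state on which the two circuits produce genuinely different outputs (not merely differing by a phase).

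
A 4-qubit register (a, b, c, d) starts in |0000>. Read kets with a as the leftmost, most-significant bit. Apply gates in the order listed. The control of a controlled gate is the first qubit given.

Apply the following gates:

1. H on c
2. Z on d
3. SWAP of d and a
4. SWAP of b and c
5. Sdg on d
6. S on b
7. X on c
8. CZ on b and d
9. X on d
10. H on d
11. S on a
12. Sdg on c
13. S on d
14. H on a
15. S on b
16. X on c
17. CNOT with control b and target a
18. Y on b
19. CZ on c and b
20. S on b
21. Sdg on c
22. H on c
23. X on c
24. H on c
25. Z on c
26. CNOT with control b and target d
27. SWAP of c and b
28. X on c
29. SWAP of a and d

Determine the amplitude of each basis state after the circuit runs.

After the circuit, the state carries amplitude sqrt(2)/4 on |0000>, sqrt(2)/4 on |0001>, sqrt(2)/4 on |0010>, sqrt(2)/4 on |0011>, 0 on |0100>, 0 on |0101>, 0 on |0110>, 0 on |0111>, sqrt(2)*I/4 on |1000>, sqrt(2)*I/4 on |1001>, -sqrt(2)*I/4 on |1010>, -sqrt(2)*I/4 on |1011>, 0 on |1100>, 0 on |1101>, 0 on |1110>, 0 on |1111>. Key observation: steps 22-25 multiply out to the identity, so the circuit reduces to the remaining gates.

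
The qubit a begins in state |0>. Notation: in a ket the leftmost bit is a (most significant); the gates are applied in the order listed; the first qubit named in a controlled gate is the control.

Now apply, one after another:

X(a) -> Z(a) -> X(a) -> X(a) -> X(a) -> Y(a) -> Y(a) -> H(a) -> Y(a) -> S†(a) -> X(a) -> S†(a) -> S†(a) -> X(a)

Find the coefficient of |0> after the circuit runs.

|0> carries amplitude -sqrt(2)*I/2 in the final state.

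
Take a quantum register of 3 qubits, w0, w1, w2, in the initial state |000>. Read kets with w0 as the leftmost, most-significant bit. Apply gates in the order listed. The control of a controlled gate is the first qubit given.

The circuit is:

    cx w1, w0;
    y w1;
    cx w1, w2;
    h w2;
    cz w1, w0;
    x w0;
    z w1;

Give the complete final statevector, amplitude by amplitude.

The final amplitudes are -sqrt(2)*I/2 on |110>, sqrt(2)*I/2 on |111>, and 0 on every other basis state.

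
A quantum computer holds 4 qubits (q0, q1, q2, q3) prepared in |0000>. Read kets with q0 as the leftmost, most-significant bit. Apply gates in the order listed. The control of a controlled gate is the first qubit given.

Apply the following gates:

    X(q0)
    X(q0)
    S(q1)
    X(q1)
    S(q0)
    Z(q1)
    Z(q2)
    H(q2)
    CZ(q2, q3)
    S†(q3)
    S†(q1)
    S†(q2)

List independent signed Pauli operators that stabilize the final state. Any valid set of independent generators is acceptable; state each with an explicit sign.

The stabilizer group can be generated by -IIYI, +ZIII, -IZII, +IIIZ, among other valid generating sets. Key observation: the block from step 1 through step 2 cancels to the identity and can be dropped.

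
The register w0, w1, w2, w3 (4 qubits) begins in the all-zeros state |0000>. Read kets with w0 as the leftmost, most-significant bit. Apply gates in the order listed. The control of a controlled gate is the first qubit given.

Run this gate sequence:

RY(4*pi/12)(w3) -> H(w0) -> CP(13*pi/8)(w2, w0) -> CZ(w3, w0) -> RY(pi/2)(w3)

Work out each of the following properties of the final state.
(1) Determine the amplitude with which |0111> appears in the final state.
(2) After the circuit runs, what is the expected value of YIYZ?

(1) The amplitude on |0111> is 0.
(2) The expectation value of YIYZ is 0.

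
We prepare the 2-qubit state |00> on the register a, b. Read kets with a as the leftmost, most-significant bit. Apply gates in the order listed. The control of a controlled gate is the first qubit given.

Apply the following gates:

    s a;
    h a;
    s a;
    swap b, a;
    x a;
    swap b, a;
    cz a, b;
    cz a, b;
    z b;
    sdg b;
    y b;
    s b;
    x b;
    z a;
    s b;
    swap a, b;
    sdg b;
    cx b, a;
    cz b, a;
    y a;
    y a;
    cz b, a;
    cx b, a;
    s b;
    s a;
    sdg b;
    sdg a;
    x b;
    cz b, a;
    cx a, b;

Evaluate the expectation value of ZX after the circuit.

The expectation value of ZX is -1. Key observation: steps 17-24 multiply out to the identity, so the circuit reduces to the remaining gates.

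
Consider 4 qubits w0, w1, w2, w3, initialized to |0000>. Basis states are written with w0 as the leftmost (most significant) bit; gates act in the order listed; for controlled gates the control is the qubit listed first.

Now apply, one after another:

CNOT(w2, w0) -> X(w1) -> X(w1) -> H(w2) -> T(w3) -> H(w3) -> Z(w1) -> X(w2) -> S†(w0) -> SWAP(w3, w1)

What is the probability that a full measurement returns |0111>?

The probability of measuring |0111> is 0. Key observation: steps 2-3 multiply out to the identity, so the circuit reduces to the remaining gates.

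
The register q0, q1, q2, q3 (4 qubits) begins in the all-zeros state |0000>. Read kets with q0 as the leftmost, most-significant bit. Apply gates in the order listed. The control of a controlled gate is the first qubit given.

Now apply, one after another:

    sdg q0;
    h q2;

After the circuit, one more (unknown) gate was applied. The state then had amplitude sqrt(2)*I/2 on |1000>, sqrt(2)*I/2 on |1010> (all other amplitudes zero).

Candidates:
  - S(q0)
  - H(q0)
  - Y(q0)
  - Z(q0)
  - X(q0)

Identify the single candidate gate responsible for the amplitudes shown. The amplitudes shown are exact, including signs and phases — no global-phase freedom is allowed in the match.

The applied gate was Y(q0).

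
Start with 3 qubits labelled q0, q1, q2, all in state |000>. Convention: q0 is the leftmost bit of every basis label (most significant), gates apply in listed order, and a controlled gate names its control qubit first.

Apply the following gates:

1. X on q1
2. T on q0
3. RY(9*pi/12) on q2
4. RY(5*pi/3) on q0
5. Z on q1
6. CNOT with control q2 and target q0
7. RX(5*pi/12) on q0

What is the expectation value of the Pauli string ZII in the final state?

The expectation value of ZII is 1/8 - sqrt(3)/8.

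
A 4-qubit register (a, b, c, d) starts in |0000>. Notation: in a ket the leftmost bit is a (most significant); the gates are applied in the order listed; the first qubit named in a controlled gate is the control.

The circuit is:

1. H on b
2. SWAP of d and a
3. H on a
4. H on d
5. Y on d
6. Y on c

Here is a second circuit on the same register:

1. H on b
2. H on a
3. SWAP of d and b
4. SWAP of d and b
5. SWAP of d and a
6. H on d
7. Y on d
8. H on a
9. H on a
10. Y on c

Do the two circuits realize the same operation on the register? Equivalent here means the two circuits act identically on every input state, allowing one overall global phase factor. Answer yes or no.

No: there is an input state on which the two circuits produce genuinely different outputs (not merely differing by a phase).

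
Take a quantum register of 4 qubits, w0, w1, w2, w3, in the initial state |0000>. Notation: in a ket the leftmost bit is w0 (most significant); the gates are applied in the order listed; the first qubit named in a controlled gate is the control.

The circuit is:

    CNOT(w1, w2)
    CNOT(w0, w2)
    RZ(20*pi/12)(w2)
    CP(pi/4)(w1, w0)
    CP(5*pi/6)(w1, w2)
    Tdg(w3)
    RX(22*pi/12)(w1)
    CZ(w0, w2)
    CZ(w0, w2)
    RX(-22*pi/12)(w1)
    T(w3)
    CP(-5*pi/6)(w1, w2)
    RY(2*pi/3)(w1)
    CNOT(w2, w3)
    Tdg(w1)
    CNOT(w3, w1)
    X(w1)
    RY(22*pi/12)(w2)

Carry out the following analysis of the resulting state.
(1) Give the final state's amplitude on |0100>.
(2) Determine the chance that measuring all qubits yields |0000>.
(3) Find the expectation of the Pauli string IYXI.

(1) The amplitude on |0100> is (sqrt(2) + sqrt(6))*exp(I*pi/6)/8.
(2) The probability of measuring |0000> is 3*sqrt(3)/16 + 3/8.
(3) The observable IYXI averages to -sqrt(6)/8.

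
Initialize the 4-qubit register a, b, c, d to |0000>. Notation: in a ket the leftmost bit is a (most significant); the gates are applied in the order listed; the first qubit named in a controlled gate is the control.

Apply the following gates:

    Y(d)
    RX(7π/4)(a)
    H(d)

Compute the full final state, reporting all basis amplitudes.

After the circuit, the state carries amplitude -I*sqrt(2*sqrt(2) + 4)/4 on |0000>, I*sqrt(2*sqrt(2) + 4)/4 on |0001>, sqrt(4 - 2*sqrt(2))/4 on |1000>, -sqrt(4 - 2*sqrt(2))/4 on |1001>, and 0 on every other basis state.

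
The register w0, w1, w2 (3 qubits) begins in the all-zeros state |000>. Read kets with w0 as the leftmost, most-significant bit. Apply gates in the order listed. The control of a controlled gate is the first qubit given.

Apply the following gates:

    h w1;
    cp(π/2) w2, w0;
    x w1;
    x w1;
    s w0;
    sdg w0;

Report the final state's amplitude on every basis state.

The resulting statevector has amplitude sqrt(2)/2 on |000>, sqrt(2)/2 on |010>, and 0 on every other basis state. Key observation: the block from step 5 through step 6 cancels to the identity and can be dropped.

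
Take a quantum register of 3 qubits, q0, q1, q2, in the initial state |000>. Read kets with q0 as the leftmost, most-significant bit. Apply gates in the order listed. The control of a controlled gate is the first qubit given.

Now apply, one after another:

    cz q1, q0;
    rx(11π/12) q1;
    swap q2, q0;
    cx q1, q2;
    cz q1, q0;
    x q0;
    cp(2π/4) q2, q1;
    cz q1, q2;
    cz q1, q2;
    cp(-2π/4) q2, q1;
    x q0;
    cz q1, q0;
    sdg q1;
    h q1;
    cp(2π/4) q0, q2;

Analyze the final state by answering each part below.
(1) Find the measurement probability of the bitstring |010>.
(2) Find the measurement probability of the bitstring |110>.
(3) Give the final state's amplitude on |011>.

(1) A full measurement returns |010> with probability -sqrt(6)/16 - sqrt(2)/16 + 1/4.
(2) The probability of measuring |110> is 0.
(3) The final state's coefficient on |011> equals sqrt(4 - 2*sqrt(2))/8 + sqrt(6*sqrt(2) + 12)/8.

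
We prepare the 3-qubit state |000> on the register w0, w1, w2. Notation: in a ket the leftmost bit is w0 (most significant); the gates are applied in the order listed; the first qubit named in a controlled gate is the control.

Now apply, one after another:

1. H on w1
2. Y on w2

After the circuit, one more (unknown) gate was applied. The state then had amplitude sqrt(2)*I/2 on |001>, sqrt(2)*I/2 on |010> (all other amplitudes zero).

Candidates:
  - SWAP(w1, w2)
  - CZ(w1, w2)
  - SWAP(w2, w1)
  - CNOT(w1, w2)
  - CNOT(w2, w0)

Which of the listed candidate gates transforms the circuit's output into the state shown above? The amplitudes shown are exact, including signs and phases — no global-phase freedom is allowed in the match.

The applied gate was CNOT(w1, w2).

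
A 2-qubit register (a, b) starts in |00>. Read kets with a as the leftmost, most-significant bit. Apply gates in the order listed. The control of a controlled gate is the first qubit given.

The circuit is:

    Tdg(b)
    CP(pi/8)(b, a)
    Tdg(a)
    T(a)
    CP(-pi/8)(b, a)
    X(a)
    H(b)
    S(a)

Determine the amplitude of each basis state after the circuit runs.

The final amplitudes are 0 on |00>, 0 on |01>, sqrt(2)*I/2 on |10>, sqrt(2)*I/2 on |11>. Key observation: the block from step 2 through step 5 cancels to the identity and can be dropped.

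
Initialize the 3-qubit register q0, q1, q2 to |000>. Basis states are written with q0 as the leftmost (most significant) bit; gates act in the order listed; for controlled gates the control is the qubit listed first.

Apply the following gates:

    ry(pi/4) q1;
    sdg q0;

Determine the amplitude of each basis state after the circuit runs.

The final amplitudes are sqrt(sqrt(2) + 2)/2 on |000>, sqrt(2 - sqrt(2))/2 on |010>, and 0 on every other basis state.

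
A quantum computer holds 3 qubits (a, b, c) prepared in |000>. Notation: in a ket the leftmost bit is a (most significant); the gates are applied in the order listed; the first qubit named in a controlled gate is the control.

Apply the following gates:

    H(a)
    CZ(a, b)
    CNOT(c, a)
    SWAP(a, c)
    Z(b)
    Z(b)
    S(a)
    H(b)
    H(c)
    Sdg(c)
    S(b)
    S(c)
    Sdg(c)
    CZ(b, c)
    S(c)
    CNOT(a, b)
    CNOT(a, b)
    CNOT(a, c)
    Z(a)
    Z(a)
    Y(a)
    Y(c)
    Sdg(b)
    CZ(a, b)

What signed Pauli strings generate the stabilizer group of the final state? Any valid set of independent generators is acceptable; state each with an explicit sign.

One valid set of independent stabilizer generators is -IXI, -ZII, -IIZ (any independent generating set of the same group is equally correct).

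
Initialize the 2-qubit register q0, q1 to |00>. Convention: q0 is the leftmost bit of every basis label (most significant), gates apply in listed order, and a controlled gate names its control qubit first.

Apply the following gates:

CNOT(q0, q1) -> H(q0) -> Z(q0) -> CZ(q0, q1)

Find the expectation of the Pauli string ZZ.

The observable ZZ averages to 0.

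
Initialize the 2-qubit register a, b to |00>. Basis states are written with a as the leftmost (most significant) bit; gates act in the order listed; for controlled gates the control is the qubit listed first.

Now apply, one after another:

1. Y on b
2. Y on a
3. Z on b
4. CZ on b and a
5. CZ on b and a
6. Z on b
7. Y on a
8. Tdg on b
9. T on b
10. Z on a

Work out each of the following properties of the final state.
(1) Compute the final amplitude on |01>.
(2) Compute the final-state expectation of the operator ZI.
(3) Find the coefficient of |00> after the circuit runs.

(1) |01> carries amplitude I in the final state. Key observation: gates 2-7 undo each other exactly, leaving only the rest of the circuit to track.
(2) In the final state, ZI has expectation 1.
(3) |00> carries amplitude 0 in the final state.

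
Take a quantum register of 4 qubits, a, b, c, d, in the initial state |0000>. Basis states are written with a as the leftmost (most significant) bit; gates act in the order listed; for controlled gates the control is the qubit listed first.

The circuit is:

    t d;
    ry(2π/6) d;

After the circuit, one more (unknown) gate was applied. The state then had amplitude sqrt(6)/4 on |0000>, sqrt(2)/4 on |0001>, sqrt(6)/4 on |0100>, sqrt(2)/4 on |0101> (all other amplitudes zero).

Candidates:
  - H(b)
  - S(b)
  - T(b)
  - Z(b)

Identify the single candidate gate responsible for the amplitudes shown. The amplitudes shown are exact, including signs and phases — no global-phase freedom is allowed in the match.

The applied gate was H(b).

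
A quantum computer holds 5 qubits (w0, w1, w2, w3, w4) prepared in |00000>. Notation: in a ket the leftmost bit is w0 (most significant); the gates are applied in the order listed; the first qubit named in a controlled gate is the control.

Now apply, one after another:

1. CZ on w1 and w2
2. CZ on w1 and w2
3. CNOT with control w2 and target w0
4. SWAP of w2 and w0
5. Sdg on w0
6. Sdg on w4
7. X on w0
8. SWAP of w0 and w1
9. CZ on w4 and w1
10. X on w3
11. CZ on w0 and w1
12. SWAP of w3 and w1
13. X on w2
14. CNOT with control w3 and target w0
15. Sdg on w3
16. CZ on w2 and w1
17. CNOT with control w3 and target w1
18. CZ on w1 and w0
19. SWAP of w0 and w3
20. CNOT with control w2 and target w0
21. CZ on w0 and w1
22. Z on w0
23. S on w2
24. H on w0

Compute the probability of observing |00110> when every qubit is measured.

A full measurement returns |00110> with probability 1/2.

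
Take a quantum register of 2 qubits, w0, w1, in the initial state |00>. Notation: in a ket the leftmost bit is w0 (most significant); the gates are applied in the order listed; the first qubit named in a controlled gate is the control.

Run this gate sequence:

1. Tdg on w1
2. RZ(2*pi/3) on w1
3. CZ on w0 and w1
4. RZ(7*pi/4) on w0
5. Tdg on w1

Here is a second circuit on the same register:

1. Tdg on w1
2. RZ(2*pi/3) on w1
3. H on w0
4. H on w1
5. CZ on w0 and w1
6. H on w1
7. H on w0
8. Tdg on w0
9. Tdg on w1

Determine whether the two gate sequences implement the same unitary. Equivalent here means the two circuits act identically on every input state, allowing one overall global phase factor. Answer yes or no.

No, they are not equivalent — no single phase factor reconciles the two unitaries.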